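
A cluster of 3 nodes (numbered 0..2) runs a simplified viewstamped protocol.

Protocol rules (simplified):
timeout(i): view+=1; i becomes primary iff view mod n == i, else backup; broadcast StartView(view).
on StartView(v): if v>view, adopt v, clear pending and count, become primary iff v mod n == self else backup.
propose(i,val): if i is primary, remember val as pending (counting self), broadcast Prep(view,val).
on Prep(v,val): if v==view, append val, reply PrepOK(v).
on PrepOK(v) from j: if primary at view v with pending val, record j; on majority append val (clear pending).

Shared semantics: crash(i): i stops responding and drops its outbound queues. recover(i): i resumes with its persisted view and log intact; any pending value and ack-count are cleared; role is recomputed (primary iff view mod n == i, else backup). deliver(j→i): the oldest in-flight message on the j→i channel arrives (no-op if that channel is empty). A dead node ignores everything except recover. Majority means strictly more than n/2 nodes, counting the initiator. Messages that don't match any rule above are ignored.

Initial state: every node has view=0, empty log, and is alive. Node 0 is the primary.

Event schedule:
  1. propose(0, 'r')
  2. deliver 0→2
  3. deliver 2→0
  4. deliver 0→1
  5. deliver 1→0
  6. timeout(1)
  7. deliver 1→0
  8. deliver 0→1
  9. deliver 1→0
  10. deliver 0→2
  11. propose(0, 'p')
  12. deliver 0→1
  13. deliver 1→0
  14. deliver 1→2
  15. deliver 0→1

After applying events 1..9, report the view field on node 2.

after 1 — propose(0,'r'): ·
after 2 — deliver 0→2: n2:back/v0/[r]
after 3 — deliver 2→0: n0:prim/v0/[r]
after 4 — deliver 0→1: n1:back/v0/[r]
after 5 — deliver 1→0: ·
after 6 — timeout(1): n1:prim/v1/[r]
after 7 — deliver 1→0: n0:back/v1/[r]
after 8 — deliver 0→1: ·
after 9 — deliver 1→0: ·

0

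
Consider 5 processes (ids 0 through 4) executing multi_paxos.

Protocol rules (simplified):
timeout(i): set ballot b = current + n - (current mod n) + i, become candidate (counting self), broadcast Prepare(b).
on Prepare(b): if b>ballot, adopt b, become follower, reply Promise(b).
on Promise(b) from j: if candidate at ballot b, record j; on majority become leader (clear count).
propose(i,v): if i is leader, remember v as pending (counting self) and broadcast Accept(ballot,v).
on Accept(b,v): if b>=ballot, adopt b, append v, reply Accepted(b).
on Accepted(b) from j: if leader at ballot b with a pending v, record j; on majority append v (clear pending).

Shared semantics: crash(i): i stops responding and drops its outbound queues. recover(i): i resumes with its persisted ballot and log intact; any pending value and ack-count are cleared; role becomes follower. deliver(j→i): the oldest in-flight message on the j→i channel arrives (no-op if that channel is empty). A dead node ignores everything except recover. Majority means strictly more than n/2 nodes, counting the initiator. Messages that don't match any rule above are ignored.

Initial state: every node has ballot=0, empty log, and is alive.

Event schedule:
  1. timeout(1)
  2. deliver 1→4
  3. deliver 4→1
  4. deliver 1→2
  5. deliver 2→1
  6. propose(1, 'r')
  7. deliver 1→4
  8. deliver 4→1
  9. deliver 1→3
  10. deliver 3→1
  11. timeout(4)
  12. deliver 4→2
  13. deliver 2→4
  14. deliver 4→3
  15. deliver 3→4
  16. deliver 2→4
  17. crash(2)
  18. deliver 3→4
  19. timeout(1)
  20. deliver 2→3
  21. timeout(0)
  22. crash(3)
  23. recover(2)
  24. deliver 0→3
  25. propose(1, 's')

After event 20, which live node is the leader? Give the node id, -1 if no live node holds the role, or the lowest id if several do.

step 1 timeout(1): 1={cand,b=6,log=-}
step 2 deliver 1→4: 4={foll,b=6,log=-}
step 3 deliver 4→1: —
step 4 deliver 1→2: 2={foll,b=6,log=-}
step 5 deliver 2→1: 1={lead,b=6,log=-}
step 6 propose(1,'r'): —
step 7 deliver 1→4: 4={foll,b=6,log=r}
step 8 deliver 4→1: —
step 9 deliver 1→3: 3={foll,b=6,log=-}
step 10 deliver 3→1: —
step 11 timeout(4): 4={cand,b=14,log=r}
step 12 deliver 4→2: 2={foll,b=14,log=-}
step 13 deliver 2→4: —
step 14 deliver 4→3: 3={foll,b=14,log=-}
step 15 deliver 3→4: 4={lead,b=14,log=r}
step 16 deliver 2→4: —
step 17 crash(2): 2={✗foll,b=14,log=-}
step 18 deliver 3→4: —
step 19 timeout(1): 1={cand,b=11,log=-}
step 20 deliver 2→3: —

4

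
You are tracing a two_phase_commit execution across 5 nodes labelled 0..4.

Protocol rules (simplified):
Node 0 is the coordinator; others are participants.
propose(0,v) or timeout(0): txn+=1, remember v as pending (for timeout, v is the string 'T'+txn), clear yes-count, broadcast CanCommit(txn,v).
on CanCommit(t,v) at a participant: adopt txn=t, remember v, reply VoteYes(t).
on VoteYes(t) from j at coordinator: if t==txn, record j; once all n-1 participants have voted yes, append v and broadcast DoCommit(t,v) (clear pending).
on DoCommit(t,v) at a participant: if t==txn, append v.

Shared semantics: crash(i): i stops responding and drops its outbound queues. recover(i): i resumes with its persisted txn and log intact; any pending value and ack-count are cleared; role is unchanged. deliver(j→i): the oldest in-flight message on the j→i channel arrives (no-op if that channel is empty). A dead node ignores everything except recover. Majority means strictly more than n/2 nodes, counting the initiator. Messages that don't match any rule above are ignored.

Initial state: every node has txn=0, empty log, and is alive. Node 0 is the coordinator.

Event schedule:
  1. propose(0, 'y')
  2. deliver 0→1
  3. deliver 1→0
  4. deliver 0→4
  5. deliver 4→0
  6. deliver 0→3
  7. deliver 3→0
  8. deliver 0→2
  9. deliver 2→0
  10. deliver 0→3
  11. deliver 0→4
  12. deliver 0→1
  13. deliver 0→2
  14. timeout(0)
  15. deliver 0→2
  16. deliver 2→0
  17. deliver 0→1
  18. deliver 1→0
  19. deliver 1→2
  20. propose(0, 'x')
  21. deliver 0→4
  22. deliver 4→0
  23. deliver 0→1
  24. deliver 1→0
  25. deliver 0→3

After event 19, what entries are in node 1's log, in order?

[1] propose(0,'y') → N0(coor t1 [-])
[2] deliver 0→1 → N1(part t1 [-])
[3] deliver 1→0 → ∅
[4] deliver 0→4 → N4(part t1 [-])
[5] deliver 4→0 → ∅
[6] deliver 0→3 → N3(part t1 [-])
[7] deliver 3→0 → ∅
[8] deliver 0→2 → N2(part t1 [-])
[9] deliver 2→0 → N0(coor t1 [y])
[10] deliver 0→3 → N3(part t1 [y])
[11] deliver 0→4 → N4(part t1 [y])
[12] deliver 0→1 → N1(part t1 [y])
[13] deliver 0→2 → N2(part t1 [y])
[14] timeout(0) → N0(coor t2 [y])
[15] deliver 0→2 → N2(part t2 [y])
[16] deliver 2→0 → ∅
[17] deliver 0→1 → N1(part t2 [y])
[18] deliver 1→0 → ∅
[19] deliver 1→2 → ∅

y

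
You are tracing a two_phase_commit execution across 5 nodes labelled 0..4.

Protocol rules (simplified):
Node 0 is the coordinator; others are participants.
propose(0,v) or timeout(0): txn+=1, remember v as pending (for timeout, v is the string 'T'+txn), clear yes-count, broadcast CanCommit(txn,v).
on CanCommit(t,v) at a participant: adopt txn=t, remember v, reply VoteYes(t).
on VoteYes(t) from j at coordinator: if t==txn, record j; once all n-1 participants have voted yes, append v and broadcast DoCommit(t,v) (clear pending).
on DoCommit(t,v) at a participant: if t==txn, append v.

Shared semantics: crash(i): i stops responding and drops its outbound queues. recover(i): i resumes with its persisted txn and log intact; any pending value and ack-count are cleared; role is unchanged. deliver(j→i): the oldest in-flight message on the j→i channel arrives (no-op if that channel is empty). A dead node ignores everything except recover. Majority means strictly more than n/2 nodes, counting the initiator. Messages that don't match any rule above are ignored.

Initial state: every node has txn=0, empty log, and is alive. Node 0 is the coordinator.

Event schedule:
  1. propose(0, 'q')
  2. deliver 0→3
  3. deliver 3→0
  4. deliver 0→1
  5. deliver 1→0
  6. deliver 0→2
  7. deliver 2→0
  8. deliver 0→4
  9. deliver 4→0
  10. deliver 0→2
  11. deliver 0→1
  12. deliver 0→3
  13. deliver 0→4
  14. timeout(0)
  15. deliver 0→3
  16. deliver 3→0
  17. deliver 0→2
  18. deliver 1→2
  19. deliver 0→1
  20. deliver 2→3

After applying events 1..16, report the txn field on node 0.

2

[1] propose(0,'q') → N0(coor t1 [-])
[2] deliver 0→3 → N3(part t1 [-])
[3] deliver 3→0 → ∅
[4] deliver 0→1 → N1(part t1 [-])
[5] deliver 1→0 → ∅
[6] deliver 0→2 → N2(part t1 [-])
[7] deliver 2→0 → ∅
[8] deliver 0→4 → N4(part t1 [-])
[9] deliver 4→0 → N0(coor t1 [q])
[10] deliver 0→2 → N2(part t1 [q])
[11] deliver 0→1 → N1(part t1 [q])
[12] deliver 0→3 → N3(part t1 [q])
[13] deliver 0→4 → N4(part t1 [q])
[14] timeout(0) → N0(coor t2 [q])
[15] deliver 0→3 → N3(part t2 [q])
[16] deliver 3→0 → ∅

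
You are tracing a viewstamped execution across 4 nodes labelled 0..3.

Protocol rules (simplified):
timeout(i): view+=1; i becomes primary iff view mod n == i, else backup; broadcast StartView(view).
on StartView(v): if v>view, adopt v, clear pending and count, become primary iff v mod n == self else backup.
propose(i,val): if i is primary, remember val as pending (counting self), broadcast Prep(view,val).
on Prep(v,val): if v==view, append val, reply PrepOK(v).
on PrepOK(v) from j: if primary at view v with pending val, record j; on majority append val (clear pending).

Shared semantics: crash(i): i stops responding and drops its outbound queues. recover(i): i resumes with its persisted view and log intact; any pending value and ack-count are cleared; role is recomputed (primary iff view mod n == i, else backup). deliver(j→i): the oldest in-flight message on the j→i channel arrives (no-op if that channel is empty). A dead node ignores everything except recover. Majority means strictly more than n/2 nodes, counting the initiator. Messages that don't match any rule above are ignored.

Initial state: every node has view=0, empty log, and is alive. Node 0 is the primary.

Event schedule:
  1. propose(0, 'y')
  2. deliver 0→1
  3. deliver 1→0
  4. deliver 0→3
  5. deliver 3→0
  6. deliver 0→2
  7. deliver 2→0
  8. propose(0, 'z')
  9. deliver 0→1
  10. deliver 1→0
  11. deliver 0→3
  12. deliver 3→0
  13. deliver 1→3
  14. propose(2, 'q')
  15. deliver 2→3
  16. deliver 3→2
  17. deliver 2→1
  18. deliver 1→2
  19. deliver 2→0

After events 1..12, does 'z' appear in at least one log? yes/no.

yes

e1 propose(0,'y'): ·
e2 deliver 0→1: 1[back,v=0,y]
e3 deliver 1→0: ·
e4 deliver 0→3: 3[back,v=0,y]
e5 deliver 3→0: 0[prim,v=0,y]
e6 deliver 0→2: 2[back,v=0,y]
e7 deliver 2→0: ·
e8 propose(0,'z'): ·
e9 deliver 0→1: 1[back,v=0,y,z]
e10 deliver 1→0: ·
e11 deliver 0→3: 3[back,v=0,y,z]
e12 deliver 3→0: 0[prim,v=0,y,z]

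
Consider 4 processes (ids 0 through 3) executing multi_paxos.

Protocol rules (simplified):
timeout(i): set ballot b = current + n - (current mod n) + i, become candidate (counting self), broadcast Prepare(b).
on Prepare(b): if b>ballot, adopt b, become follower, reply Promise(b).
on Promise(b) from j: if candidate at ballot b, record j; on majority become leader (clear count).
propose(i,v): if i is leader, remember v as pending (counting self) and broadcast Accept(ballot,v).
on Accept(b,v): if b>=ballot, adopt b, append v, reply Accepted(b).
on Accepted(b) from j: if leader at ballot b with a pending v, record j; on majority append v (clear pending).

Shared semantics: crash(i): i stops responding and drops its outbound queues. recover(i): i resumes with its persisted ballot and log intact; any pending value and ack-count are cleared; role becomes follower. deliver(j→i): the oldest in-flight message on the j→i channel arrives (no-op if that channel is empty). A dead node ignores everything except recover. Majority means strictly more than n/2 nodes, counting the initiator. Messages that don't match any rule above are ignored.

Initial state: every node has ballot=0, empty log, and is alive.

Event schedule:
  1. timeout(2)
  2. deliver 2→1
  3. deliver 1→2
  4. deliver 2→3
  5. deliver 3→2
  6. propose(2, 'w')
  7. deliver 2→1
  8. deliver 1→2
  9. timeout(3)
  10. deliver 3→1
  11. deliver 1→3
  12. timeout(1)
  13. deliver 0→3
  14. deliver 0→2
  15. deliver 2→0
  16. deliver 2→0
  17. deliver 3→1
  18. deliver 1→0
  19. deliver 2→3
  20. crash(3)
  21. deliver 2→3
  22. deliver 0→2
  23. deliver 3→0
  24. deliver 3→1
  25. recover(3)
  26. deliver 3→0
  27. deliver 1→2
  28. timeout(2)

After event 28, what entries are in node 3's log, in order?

1. timeout(2):  <2:cand b6 ->
2. deliver 2→1:  <1:foll b6 ->
3. deliver 1→2:  nop
4. deliver 2→3:  <3:foll b6 ->
5. deliver 3→2:  <2:lead b6 ->
6. propose(2,'w'):  nop
7. deliver 2→1:  <1:foll b6 w>
8. deliver 1→2:  nop
9. timeout(3):  <3:cand b11 ->
10. deliver 3→1:  <1:foll b11 w>
11. deliver 1→3:  nop
12. timeout(1):  <1:cand b13 w>
13. deliver 0→3:  nop
14. deliver 0→2:  nop
15. deliver 2→0:  <0:foll b6 ->
16. deliver 2→0:  <0:foll b6 w>
17. deliver 3→1:  nop
18. deliver 1→0:  <0:foll b13 w>
19. deliver 2→3:  nop
20. crash(3):  <3:✗cand b11 ->
21. deliver 2→3:  nop
22. deliver 0→2:  nop
23. deliver 3→0:  nop
24. deliver 3→1:  nop
25. recover(3):  <3:foll b11 ->
26. deliver 3→0:  nop
27. deliver 1→2:  <2:foll b13 ->
28. timeout(2):  <2:cand b18 ->

empty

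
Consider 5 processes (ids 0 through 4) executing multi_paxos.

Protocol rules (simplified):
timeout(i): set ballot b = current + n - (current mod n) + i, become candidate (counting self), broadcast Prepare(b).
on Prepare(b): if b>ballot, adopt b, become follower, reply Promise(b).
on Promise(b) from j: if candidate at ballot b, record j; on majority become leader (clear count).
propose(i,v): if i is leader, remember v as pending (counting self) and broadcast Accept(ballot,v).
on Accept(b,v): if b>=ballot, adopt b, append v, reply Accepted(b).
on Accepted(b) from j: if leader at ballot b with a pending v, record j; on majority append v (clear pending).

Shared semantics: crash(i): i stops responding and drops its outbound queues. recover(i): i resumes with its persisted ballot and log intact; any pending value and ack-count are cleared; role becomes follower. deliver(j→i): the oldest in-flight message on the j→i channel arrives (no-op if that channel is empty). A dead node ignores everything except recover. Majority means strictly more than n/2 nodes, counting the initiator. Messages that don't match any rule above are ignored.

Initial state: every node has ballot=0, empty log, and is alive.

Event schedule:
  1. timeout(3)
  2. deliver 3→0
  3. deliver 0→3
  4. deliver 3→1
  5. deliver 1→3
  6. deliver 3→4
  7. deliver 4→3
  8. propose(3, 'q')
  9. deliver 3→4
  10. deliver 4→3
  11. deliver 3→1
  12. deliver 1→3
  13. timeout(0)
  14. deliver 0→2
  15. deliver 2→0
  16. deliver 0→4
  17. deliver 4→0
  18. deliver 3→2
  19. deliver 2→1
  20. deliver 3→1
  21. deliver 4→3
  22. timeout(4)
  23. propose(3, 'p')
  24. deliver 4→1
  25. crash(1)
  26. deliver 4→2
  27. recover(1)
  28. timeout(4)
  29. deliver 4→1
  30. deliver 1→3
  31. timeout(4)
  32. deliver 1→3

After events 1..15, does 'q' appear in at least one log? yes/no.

after 1 — timeout(3): n3:cand/b8/[-]
after 2 — deliver 3→0: n0:foll/b8/[-]
after 3 — deliver 0→3: ·
after 4 — deliver 3→1: n1:foll/b8/[-]
after 5 — deliver 1→3: n3:lead/b8/[-]
after 6 — deliver 3→4: n4:foll/b8/[-]
after 7 — deliver 4→3: ·
after 8 — propose(3,'q'): ·
after 9 — deliver 3→4: n4:foll/b8/[q]
after 10 — deliver 4→3: ·
after 11 — deliver 3→1: n1:foll/b8/[q]
after 12 — deliver 1→3: n3:lead/b8/[q]
after 13 — timeout(0): n0:cand/b10/[-]
after 14 — deliver 0→2: n2:foll/b10/[-]
after 15 — deliver 2→0: ·

yes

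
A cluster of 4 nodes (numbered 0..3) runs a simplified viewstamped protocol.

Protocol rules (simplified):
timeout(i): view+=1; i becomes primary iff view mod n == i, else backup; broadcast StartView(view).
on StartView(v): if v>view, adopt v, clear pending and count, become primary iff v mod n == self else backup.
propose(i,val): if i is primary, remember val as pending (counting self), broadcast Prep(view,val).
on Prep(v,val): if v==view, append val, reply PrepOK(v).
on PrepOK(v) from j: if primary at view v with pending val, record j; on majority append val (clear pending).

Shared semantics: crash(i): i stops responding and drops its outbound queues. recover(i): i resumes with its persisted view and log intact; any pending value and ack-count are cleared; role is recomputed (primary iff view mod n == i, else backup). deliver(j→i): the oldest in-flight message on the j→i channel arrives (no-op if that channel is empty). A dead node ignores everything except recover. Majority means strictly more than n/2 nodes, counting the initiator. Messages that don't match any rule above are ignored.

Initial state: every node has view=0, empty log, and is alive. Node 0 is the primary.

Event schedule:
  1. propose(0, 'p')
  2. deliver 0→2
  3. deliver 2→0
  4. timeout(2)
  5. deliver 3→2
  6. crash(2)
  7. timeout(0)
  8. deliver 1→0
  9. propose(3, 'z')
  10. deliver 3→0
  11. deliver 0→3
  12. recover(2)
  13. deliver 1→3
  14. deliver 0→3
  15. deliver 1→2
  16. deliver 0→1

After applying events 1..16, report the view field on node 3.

1

after 1 — propose(0,'p'): ·
after 2 — deliver 0→2: n2:back/v0/[p]
after 3 — deliver 2→0: ·
after 4 — timeout(2): n2:back/v1/[p]
after 5 — deliver 3→2: ·
after 6 — crash(2): n2:✗back/v1/[p]
after 7 — timeout(0): n0:back/v1/[-]
after 8 — deliver 1→0: ·
after 9 — propose(3,'z'): ·
after 10 — deliver 3→0: ·
after 11 — deliver 0→3: n3:back/v0/[p]
after 12 — recover(2): n2:back/v1/[p]
after 13 — deliver 1→3: ·
after 14 — deliver 0→3: n3:back/v1/[p]
after 15 — deliver 1→2: ·
after 16 — deliver 0→1: n1:back/v0/[p]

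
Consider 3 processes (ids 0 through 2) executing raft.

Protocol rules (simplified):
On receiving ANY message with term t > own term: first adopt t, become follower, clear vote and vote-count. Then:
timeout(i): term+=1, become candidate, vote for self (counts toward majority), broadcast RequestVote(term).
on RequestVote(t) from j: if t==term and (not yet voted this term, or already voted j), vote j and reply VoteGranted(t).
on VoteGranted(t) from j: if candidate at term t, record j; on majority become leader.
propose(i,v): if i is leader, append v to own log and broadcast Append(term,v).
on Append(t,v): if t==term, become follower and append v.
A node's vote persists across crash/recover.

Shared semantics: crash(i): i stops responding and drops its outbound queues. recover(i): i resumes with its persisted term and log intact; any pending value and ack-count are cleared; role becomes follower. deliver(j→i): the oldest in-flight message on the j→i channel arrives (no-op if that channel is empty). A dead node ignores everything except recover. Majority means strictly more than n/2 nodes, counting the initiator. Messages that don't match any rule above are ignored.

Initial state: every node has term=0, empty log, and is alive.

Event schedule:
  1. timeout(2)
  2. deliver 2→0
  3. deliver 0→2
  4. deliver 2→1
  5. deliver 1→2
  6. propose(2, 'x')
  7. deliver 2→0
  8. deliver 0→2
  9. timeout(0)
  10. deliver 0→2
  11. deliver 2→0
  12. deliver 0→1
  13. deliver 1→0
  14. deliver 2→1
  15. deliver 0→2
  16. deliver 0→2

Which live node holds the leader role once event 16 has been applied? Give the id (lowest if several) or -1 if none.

0

e1 timeout(2): 2[cand,t=1,-]
e2 deliver 2→0: 0[foll,t=1,-]
e3 deliver 0→2: 2[lead,t=1,-]
e4 deliver 2→1: 1[foll,t=1,-]
e5 deliver 1→2: ·
e6 propose(2,'x'): 2[lead,t=1,x]
e7 deliver 2→0: 0[foll,t=1,x]
e8 deliver 0→2: ·
e9 timeout(0): 0[cand,t=2,x]
e10 deliver 0→2: 2[foll,t=2,x]
e11 deliver 2→0: 0[lead,t=2,x]
e12 deliver 0→1: 1[foll,t=2,-]
e13 deliver 1→0: ·
e14 deliver 2→1: ·
e15 deliver 0→2: ·
e16 deliver 0→2: ·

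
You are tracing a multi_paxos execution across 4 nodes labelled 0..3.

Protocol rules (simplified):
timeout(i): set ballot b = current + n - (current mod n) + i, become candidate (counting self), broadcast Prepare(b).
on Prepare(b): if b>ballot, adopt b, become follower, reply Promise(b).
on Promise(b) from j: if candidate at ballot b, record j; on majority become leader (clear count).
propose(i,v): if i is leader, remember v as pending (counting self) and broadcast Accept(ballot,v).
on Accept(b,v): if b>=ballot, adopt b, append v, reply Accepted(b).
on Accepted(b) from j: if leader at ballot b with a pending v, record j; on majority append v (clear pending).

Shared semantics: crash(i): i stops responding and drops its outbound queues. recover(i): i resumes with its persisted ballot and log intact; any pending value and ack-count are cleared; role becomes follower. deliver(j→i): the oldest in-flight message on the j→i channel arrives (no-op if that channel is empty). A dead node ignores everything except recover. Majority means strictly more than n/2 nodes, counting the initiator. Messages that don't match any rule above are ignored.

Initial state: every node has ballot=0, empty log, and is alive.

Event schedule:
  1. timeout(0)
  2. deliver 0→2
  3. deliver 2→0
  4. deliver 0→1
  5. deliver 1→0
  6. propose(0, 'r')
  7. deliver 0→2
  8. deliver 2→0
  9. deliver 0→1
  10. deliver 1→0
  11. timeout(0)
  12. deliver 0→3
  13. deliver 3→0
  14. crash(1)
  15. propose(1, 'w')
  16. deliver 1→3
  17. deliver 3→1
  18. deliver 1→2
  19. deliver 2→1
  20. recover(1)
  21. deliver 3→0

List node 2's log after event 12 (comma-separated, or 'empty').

r

1. timeout(0):  <0:cand b4 ->
2. deliver 0→2:  <2:foll b4 ->
3. deliver 2→0:  nop
4. deliver 0→1:  <1:foll b4 ->
5. deliver 1→0:  <0:lead b4 ->
6. propose(0,'r'):  nop
7. deliver 0→2:  <2:foll b4 r>
8. deliver 2→0:  nop
9. deliver 0→1:  <1:foll b4 r>
10. deliver 1→0:  <0:lead b4 r>
11. timeout(0):  <0:cand b8 r>
12. deliver 0→3:  <3:foll b4 ->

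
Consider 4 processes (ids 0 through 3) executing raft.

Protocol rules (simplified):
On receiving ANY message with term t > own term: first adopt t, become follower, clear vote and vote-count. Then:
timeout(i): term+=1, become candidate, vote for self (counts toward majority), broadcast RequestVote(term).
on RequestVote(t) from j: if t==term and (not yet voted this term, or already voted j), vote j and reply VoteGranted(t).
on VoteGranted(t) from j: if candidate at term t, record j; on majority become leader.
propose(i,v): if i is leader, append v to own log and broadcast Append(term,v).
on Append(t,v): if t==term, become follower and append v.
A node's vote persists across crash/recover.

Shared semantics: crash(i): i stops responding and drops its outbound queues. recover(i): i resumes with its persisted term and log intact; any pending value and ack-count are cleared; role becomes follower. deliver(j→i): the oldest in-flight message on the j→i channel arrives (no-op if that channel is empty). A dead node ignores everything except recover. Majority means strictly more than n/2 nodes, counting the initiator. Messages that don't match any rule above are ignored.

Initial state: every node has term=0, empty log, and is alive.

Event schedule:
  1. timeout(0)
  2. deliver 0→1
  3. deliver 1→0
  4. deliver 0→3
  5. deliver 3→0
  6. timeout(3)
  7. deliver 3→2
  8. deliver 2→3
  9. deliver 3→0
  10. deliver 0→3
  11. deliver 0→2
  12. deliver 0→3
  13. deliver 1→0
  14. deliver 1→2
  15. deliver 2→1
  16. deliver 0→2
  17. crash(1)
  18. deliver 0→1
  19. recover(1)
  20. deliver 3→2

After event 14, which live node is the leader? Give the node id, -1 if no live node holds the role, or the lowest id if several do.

step 1 timeout(0): 0={cand,t=1,log=-}
step 2 deliver 0→1: 1={foll,t=1,log=-}
step 3 deliver 1→0: —
step 4 deliver 0→3: 3={foll,t=1,log=-}
step 5 deliver 3→0: 0={lead,t=1,log=-}
step 6 timeout(3): 3={cand,t=2,log=-}
step 7 deliver 3→2: 2={foll,t=2,log=-}
step 8 deliver 2→3: —
step 9 deliver 3→0: 0={foll,t=2,log=-}
step 10 deliver 0→3: 3={lead,t=2,log=-}
step 11 deliver 0→2: —
step 12 deliver 0→3: —
step 13 deliver 1→0: —
step 14 deliver 1→2: —

3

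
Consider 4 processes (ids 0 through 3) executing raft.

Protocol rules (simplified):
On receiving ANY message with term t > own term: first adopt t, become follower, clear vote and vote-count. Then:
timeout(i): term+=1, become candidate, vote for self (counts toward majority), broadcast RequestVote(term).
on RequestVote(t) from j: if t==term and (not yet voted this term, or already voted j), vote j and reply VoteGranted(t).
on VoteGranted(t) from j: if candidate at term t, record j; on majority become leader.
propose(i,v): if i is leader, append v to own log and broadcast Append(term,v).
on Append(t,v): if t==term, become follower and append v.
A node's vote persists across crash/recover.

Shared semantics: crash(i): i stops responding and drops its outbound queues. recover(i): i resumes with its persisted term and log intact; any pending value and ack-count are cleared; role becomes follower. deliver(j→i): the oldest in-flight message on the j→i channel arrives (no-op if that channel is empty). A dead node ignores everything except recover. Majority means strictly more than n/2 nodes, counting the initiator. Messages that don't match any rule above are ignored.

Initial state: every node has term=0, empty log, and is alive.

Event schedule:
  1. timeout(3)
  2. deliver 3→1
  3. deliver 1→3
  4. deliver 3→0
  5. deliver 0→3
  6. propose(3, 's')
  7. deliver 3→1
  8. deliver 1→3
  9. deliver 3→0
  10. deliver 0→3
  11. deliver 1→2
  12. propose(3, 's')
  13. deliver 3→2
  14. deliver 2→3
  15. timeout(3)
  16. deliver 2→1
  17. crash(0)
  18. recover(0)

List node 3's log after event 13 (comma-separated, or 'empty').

s,s

after 1 — timeout(3): n3:cand/t1/[-]
after 2 — deliver 3→1: n1:foll/t1/[-]
after 3 — deliver 1→3: ·
after 4 — deliver 3→0: n0:foll/t1/[-]
after 5 — deliver 0→3: n3:lead/t1/[-]
after 6 — propose(3,'s'): n3:lead/t1/[s]
after 7 — deliver 3→1: n1:foll/t1/[s]
after 8 — deliver 1→3: ·
after 9 — deliver 3→0: n0:foll/t1/[s]
after 10 — deliver 0→3: ·
after 11 — deliver 1→2: ·
after 12 — propose(3,'s'): n3:lead/t1/[s,s]
after 13 — deliver 3→2: n2:foll/t1/[-]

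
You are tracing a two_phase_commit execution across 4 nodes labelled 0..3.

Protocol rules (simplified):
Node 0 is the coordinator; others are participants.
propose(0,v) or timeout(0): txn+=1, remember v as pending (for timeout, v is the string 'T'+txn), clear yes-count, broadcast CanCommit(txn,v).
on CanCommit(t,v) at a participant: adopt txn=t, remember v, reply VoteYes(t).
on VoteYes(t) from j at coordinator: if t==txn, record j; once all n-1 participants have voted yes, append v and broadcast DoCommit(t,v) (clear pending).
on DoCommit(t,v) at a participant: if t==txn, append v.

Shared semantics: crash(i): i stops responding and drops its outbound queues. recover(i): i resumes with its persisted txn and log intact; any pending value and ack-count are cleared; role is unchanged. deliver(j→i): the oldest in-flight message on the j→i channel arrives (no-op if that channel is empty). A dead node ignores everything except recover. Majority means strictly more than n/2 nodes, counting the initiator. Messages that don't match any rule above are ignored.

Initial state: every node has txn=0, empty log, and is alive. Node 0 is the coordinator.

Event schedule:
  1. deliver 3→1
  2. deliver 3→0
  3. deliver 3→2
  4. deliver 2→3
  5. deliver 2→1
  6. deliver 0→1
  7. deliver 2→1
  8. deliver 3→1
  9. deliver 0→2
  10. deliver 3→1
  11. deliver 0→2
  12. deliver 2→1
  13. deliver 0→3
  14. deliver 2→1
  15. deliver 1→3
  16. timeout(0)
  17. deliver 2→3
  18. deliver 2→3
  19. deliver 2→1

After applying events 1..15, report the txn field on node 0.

0

after 1 — deliver 3→1: ·
after 2 — deliver 3→0: ·
after 3 — deliver 3→2: ·
after 4 — deliver 2→3: ·
after 5 — deliver 2→1: ·
after 6 — deliver 0→1: ·
after 7 — deliver 2→1: ·
after 8 — deliver 3→1: ·
after 9 — deliver 0→2: ·
after 10 — deliver 3→1: ·
after 11 — deliver 0→2: ·
after 12 — deliver 2→1: ·
after 13 — deliver 0→3: ·
after 14 — deliver 2→1: ·
after 15 — deliver 1→3: ·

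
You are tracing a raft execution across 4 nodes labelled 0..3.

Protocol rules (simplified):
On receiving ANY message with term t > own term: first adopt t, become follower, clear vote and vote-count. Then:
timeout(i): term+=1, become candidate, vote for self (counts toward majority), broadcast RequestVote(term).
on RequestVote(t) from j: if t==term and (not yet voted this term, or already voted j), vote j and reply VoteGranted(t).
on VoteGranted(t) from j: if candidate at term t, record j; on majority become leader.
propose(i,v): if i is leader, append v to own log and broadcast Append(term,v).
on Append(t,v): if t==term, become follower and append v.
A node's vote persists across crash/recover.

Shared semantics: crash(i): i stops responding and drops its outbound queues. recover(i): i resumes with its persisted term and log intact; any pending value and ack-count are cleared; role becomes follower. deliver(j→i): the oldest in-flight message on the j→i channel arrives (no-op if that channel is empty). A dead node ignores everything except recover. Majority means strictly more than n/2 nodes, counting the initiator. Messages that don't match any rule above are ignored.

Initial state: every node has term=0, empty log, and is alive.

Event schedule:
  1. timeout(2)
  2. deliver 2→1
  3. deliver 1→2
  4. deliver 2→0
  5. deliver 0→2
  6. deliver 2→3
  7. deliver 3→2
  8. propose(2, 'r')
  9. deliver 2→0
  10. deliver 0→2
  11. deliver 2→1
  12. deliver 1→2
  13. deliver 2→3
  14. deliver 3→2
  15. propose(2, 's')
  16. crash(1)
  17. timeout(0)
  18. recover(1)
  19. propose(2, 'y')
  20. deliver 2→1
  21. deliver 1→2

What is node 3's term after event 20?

step 1 timeout(2): 2={cand,t=1,log=-}
step 2 deliver 2→1: 1={foll,t=1,log=-}
step 3 deliver 1→2: —
step 4 deliver 2→0: 0={foll,t=1,log=-}
step 5 deliver 0→2: 2={lead,t=1,log=-}
step 6 deliver 2→3: 3={foll,t=1,log=-}
step 7 deliver 3→2: —
step 8 propose(2,'r'): 2={lead,t=1,log=r}
step 9 deliver 2→0: 0={foll,t=1,log=r}
step 10 deliver 0→2: —
step 11 deliver 2→1: 1={foll,t=1,log=r}
step 12 deliver 1→2: —
step 13 deliver 2→3: 3={foll,t=1,log=r}
step 14 deliver 3→2: —
step 15 propose(2,'s'): 2={lead,t=1,log=r,s}
step 16 crash(1): 1={✗foll,t=1,log=r}
step 17 timeout(0): 0={cand,t=2,log=r}
step 18 recover(1): 1={foll,t=1,log=r}
step 19 propose(2,'y'): 2={lead,t=1,log=r,s,y}
step 20 deliver 2→1: 1={foll,t=1,log=r,s}

1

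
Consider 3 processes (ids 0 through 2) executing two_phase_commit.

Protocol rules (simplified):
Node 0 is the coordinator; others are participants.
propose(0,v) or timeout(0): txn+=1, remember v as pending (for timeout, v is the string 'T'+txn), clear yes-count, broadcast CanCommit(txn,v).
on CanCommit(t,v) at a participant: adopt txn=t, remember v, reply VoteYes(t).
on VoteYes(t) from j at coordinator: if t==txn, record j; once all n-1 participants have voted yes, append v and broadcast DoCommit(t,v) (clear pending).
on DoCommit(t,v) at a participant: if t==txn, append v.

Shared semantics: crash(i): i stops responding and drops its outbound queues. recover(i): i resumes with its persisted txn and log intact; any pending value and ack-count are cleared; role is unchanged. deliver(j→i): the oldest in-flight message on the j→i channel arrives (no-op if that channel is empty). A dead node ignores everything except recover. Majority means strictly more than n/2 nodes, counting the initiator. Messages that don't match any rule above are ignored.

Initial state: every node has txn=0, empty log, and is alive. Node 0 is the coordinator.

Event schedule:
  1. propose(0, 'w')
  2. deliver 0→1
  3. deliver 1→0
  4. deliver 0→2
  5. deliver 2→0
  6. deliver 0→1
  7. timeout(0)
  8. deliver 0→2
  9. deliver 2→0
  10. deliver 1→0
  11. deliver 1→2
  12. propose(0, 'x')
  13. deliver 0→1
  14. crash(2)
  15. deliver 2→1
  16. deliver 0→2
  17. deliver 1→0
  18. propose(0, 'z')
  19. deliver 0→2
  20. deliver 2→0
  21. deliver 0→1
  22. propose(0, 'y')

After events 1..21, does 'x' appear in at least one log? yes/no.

no

step 1 propose(0,'w'): 0={coor,t=1,log=-}
step 2 deliver 0→1: 1={part,t=1,log=-}
step 3 deliver 1→0: —
step 4 deliver 0→2: 2={part,t=1,log=-}
step 5 deliver 2→0: 0={coor,t=1,log=w}
step 6 deliver 0→1: 1={part,t=1,log=w}
step 7 timeout(0): 0={coor,t=2,log=w}
step 8 deliver 0→2: 2={part,t=1,log=w}
step 9 deliver 2→0: —
step 10 deliver 1→0: —
step 11 deliver 1→2: —
step 12 propose(0,'x'): 0={coor,t=3,log=w}
step 13 deliver 0→1: 1={part,t=2,log=w}
step 14 crash(2): 2={✗part,t=1,log=w}
step 15 deliver 2→1: —
step 16 deliver 0→2: —
step 17 deliver 1→0: —
step 18 propose(0,'z'): 0={coor,t=4,log=w}
step 19 deliver 0→2: —
step 20 deliver 2→0: —
step 21 deliver 0→1: 1={part,t=3,log=w}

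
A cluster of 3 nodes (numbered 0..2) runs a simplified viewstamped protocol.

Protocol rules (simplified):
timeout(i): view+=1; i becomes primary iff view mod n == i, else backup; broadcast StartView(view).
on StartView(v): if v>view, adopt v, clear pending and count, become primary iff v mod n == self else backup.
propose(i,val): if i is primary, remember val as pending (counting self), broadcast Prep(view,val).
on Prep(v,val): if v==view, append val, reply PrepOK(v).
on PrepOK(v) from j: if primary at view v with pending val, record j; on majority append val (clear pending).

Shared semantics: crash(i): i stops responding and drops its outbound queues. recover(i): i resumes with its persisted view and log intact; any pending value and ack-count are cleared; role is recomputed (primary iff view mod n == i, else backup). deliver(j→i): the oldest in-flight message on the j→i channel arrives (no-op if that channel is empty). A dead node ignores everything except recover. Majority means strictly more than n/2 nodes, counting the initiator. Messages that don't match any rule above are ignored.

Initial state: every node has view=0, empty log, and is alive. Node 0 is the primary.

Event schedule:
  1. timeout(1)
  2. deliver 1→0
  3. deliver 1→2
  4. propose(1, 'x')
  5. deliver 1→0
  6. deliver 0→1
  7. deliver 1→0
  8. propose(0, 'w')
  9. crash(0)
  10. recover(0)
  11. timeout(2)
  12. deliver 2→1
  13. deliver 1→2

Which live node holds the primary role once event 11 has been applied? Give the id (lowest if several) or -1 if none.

e1 timeout(1): 1[prim,v=1,-]
e2 deliver 1→0: 0[back,v=1,-]
e3 deliver 1→2: 2[back,v=1,-]
e4 propose(1,'x'): ·
e5 deliver 1→0: 0[back,v=1,x]
e6 deliver 0→1: 1[prim,v=1,x]
e7 deliver 1→0: ·
e8 propose(0,'w'): ·
e9 crash(0): 0[✗back,v=1,x]
e10 recover(0): 0[back,v=1,x]
e11 timeout(2): 2[prim,v=2,-]

1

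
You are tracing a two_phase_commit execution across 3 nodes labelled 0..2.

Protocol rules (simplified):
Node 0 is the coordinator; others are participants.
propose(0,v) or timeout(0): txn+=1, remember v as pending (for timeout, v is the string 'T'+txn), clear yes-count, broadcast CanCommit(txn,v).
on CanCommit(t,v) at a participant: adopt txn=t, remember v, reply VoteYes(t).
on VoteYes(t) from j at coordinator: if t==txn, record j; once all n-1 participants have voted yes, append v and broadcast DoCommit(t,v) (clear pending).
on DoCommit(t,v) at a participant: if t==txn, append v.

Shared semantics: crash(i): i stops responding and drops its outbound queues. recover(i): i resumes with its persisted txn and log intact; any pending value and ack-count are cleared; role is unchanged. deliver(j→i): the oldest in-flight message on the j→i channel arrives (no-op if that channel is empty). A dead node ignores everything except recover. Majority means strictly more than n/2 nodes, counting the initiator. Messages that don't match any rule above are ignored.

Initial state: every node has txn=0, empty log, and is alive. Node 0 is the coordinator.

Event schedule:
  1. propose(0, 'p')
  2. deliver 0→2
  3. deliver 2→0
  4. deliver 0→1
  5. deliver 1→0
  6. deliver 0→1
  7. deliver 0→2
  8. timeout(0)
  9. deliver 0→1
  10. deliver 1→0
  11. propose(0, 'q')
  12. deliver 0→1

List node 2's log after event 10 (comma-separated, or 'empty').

p

[1] propose(0,'p') → N0(coor t1 [-])
[2] deliver 0→2 → N2(part t1 [-])
[3] deliver 2→0 → ∅
[4] deliver 0→1 → N1(part t1 [-])
[5] deliver 1→0 → N0(coor t1 [p])
[6] deliver 0→1 → N1(part t1 [p])
[7] deliver 0→2 → N2(part t1 [p])
[8] timeout(0) → N0(coor t2 [p])
[9] deliver 0→1 → N1(part t2 [p])
[10] deliver 1→0 → ∅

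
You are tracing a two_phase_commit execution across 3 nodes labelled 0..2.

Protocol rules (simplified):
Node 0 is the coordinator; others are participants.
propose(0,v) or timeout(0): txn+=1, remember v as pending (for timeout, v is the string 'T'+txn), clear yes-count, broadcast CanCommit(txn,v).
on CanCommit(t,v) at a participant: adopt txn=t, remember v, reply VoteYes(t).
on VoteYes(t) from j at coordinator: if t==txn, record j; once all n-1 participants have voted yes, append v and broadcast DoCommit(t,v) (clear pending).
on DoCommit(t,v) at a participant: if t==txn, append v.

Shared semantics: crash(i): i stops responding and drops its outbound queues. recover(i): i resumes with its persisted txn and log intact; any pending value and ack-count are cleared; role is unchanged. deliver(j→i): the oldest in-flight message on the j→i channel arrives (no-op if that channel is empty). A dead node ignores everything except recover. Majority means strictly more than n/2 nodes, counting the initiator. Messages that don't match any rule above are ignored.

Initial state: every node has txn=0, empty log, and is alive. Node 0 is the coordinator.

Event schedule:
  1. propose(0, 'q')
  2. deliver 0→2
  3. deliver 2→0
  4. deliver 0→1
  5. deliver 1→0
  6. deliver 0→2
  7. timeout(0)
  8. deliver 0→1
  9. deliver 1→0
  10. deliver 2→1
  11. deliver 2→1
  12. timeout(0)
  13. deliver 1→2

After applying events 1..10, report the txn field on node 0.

[1] propose(0,'q') → N0(coor t1 [-])
[2] deliver 0→2 → N2(part t1 [-])
[3] deliver 2→0 → ∅
[4] deliver 0→1 → N1(part t1 [-])
[5] deliver 1→0 → N0(coor t1 [q])
[6] deliver 0→2 → N2(part t1 [q])
[7] timeout(0) → N0(coor t2 [q])
[8] deliver 0→1 → N1(part t1 [q])
[9] deliver 1→0 → ∅
[10] deliver 2→1 → ∅

2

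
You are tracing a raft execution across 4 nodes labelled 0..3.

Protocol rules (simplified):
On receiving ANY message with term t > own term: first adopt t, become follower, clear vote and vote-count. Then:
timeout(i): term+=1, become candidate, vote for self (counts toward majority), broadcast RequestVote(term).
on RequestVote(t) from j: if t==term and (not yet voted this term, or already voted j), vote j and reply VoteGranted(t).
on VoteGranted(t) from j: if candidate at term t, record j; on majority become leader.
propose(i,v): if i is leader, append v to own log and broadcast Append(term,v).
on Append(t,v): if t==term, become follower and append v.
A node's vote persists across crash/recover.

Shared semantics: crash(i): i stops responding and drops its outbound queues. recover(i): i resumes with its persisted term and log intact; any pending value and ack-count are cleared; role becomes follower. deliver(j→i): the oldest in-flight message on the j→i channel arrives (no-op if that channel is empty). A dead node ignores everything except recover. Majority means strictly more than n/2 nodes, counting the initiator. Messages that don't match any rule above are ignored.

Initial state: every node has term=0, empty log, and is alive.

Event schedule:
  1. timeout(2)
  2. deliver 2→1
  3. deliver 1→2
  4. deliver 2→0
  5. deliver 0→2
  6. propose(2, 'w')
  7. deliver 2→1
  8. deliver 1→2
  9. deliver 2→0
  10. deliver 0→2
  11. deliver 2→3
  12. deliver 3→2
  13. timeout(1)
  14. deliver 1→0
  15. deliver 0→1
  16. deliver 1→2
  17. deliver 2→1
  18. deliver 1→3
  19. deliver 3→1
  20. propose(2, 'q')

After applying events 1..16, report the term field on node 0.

2

after 1 — timeout(2): n2:cand/t1/[-]
after 2 — deliver 2→1: n1:foll/t1/[-]
after 3 — deliver 1→2: ·
after 4 — deliver 2→0: n0:foll/t1/[-]
after 5 — deliver 0→2: n2:lead/t1/[-]
after 6 — propose(2,'w'): n2:lead/t1/[w]
after 7 — deliver 2→1: n1:foll/t1/[w]
after 8 — deliver 1→2: ·
after 9 — deliver 2→0: n0:foll/t1/[w]
after 10 — deliver 0→2: ·
after 11 — deliver 2→3: n3:foll/t1/[-]
after 12 — deliver 3→2: ·
after 13 — timeout(1): n1:cand/t2/[w]
after 14 — deliver 1→0: n0:foll/t2/[w]
after 15 — deliver 0→1: ·
after 16 — deliver 1→2: n2:foll/t2/[w]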